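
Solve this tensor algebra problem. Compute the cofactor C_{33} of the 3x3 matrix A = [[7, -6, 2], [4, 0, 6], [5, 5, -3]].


To find cofactor C_{33}, delete row 3 and column 3.
The resulting 2x2 submatrix is: [[7, -6], [4, 0]]
Minor M_{33} = 7*0 - -6*4
  = 0 - -24 = 24
Sign = (-1)^(3+3) = (-1)^6 = 1
Cofactor C_{33} = 1 * 24 = 24

24


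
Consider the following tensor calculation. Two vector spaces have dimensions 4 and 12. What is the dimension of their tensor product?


The dimension of a tensor product is the product of dimensions.
dim(V) = 4, dim(W) = 12
dim(V (x) W) = 4 * 12 = 48

48


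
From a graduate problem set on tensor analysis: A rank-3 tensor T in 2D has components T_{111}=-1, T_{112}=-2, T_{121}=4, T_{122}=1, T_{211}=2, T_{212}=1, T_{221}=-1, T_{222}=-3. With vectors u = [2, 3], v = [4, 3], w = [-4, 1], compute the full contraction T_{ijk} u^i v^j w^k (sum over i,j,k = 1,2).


S = sum over i,j,k of T_{ijk} u_i v_j w_k. Expanding all 8 terms:
T_{111}*u_1*v_1*w_1 = -1*2*4*-4 = 32  (running total: 32)
T_{112}*u_1*v_1*w_2 = -2*2*4*1 = -16  (running total: 16)
T_{121}*u_1*v_2*w_1 = 4*2*3*-4 = -96  (running total: -80)
T_{122}*u_1*v_2*w_2 = 1*2*3*1 = 6  (running total: -74)
T_{211}*u_2*v_1*w_1 = 2*3*4*-4 = -96  (running total: -170)
T_{212}*u_2*v_1*w_2 = 1*3*4*1 = 12  (running total: -158)
T_{221}*u_2*v_2*w_1 = -1*3*3*-4 = 36  (running total: -122)
T_{222}*u_2*v_2*w_2 = -3*3*3*1 = -27  (running total: -149)
S = -149

-149


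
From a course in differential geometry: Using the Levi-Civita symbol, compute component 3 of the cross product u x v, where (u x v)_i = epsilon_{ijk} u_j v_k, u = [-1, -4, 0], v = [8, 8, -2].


(u x v)_3 = sum_{j,k} epsilon_{3jk} u_j v_k. Only permutations of (1,2,3) contribute; the two non-zero terms are:
eps_{312} u_1 v_2 = 1 * -1 * 8 = -8
eps_{321} u_2 v_1 = -1 * -4 * 8 = 32
(u x v)_3 = 24

24


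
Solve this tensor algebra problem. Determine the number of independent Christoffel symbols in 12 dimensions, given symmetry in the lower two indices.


Christoffel symbols Gamma^k_{ij} are symmetric in i,j, so there are d * d(d+1)/2 independent symbols.
d = 12
d(d+1)/2 = 12 * 13 / 2 = 78
Total = 12 * 78 = 936

936


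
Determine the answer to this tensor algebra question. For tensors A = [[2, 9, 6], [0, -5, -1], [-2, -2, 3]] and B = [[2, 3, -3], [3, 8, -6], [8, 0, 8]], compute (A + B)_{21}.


Tensor addition is component-wise: (A + B)_{ij} = A_{ij} + B_{ij}.
A_{21} = 0
B_{21} = 3
(A + B)_{21} = 0 + 3 = 3

3


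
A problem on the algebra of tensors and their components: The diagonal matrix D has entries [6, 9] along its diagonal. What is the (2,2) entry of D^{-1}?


For a diagonal matrix, the inverse has entries (D^{-1})_{ii} = 1/d_{ii}.
The diagonal entries are: d_{11} = 6, d_{22} = 9
We need (D^{-1})_{22} = 1/d_{22} = 1/9 = 1/9

1/9


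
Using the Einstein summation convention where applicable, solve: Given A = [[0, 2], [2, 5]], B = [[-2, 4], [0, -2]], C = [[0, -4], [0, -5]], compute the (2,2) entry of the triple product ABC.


(ABC)_{22} = sum_m (AB)_{2m} C_{m2}. First compute row 2 of AB.
(AB)_{21} = 2*-2 + 5*0 = -4
(AB)_{22} = 2*4 + 5*-2 = -2
Now contract with column 2 of C:
(AB)_{21} * C_{12} = -4 * -4 = 16
(AB)_{22} * C_{22} = -2 * -5 = 10
(ABC)_{22} = 16 + 10 = 26

26


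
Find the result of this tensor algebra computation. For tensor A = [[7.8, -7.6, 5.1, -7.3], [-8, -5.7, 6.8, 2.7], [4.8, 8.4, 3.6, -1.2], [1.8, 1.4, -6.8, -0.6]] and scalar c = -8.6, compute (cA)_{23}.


Scalar multiplication: (cA)_{ij} = c * A_{ij}.
c = -8.6
A_{23} = 6.8
(cA)_{23} = -8.6 * 6.8 = -58.48

-58.48


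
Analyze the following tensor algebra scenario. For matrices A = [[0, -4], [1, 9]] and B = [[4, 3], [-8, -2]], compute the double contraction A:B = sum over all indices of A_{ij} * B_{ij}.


A:B = sum over all i,j of A_{ij} * B_{ij}.
Row 1: 0*4=0, -4*3=-12 => row sum = -12
Row 2: 1*-8=-8, 9*-2=-18 => row sum = -26
Total = -12 + -26 = -38

-38


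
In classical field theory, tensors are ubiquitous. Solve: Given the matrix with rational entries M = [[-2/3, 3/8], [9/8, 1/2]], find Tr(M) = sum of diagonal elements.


The trace is the sum of diagonal entries.
Diagonal: M[1,1] = -2/3, M[2,2] = 1/2
Tr(M) = -2/3 + 1/2
Computing step by step:
After adding M[1,1]: -2/3
After adding M[2,2]: -1/6
Tr(M) = -1/6

-1/6


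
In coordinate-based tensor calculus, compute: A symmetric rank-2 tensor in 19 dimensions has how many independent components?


A symmetric rank-2 tensor in d dimensions has d(d+1)/2 independent components.
d = 19
d(d+1)/2 = 19 * 20 / 2 = 380 / 2 = 190

190


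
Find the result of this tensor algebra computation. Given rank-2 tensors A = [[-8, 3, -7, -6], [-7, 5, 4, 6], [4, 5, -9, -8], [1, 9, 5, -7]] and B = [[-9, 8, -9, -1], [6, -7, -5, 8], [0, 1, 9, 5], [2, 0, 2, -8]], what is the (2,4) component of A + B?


Tensor addition is component-wise: (A + B)_{ij} = A_{ij} + B_{ij}.
A_{24} = 6
B_{24} = 8
(A + B)_{24} = 6 + 8 = 14

14


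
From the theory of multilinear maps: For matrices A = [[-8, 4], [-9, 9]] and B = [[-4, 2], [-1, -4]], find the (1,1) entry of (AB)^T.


(AB)^T_{ij} = (AB)_{ji} = sum_k A_{jk} B_{ki}.
For i=1, j=1 we need (AB)_{11}:
A_{11} * B_{11} = -8 * -4 = 32
A_{12} * B_{21} = 4 * -1 = -4
Sum = 32 + -4 = 28

28


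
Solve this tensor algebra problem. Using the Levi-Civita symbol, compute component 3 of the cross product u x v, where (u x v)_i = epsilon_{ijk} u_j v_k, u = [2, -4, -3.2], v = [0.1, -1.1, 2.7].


(u x v)_3 = sum_{j,k} epsilon_{3jk} u_j v_k. Only permutations of (1,2,3) contribute; the two non-zero terms are:
eps_{312} u_1 v_2 = 1 * 2 * -1.1 = -2.2
eps_{321} u_2 v_1 = -1 * -4 * 0.1 = 0.4
(u x v)_3 = -1.8

-1.8


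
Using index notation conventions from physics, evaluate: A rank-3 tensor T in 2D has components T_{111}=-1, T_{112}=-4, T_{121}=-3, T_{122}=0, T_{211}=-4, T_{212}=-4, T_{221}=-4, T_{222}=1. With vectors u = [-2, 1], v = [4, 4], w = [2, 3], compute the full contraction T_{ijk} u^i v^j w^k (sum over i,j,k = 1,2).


S = sum over i,j,k of T_{ijk} u_i v_j w_k. Expanding all 8 terms:
T_{111}*u_1*v_1*w_1 = -1*-2*4*2 = 16  (running total: 16)
T_{112}*u_1*v_1*w_2 = -4*-2*4*3 = 96  (running total: 112)
T_{121}*u_1*v_2*w_1 = -3*-2*4*2 = 48  (running total: 160)
T_{122}*u_1*v_2*w_2 = 0*-2*4*3 = 0  (running total: 160)
T_{211}*u_2*v_1*w_1 = -4*1*4*2 = -32  (running total: 128)
T_{212}*u_2*v_1*w_2 = -4*1*4*3 = -48  (running total: 80)
T_{221}*u_2*v_2*w_1 = -4*1*4*2 = -32  (running total: 48)
T_{222}*u_2*v_2*w_2 = 1*1*4*3 = 12  (running total: 60)
S = 60

60


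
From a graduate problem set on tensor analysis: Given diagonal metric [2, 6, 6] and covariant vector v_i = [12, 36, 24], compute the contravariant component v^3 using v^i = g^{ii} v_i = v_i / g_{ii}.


To raise an index with a diagonal metric: v^i = v_i / g_{ii}.
For index 3: v_3 = 24, g_{33} = 6
v^3 = 24 / 6 = 4

4


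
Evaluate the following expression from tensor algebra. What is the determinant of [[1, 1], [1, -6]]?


For a 2x2 matrix [[a, b], [c, d]], det = a*d - b*c.
a = 1, b = 1, c = 1, d = -6
a*d = 1 * -6 = -6
b*c = 1 * 1 = 1
det = -6 - 1 = -7

-7


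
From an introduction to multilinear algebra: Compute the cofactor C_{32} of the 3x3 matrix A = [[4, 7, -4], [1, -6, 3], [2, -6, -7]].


To find cofactor C_{32}, delete row 3 and column 2.
The resulting 2x2 submatrix is: [[4, -4], [1, 3]]
Minor M_{32} = 4*3 - -4*1
  = 12 - -4 = 16
Sign = (-1)^(3+2) = (-1)^5 = -1
Cofactor C_{32} = -1 * 16 = -16

-16


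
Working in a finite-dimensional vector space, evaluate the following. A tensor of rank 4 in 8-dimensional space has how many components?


The number of components of a rank-r tensor in d dimensions is d^r.
Here d = 8 and r = 4.
8^4 = 4096

4096


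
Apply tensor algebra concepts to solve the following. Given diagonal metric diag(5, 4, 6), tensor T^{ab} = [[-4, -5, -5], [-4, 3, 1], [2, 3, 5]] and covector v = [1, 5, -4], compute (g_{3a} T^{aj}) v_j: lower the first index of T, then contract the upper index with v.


Step 1: lower the first index. For a diagonal metric, g_{ia} T^{aj} = g_{ii} T^{ij} (no sum on i).
g_{33} = 6
S_3{}^1 = 6 * T^{31} = 6 * 2 = 12
S_3{}^2 = 6 * T^{32} = 6 * 3 = 18
S_3{}^3 = 6 * T^{33} = 6 * 5 = 30
Step 2: contract S_3{}^j with v_j.
S_3{}^1 * v_1 = 12 * 1 = 12
S_3{}^2 * v_2 = 18 * 5 = 90
S_3{}^3 * v_3 = 30 * -4 = -120
Result = 12 + 90 + -120 = -18

-18


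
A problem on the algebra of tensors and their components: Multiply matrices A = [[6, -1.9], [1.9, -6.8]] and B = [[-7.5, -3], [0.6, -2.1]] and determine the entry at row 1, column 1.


(AB)_{ij} = sum_k A_{ik} B_{kj}.
For i=1, j=1:
A_{11} * B_{11} = 6 * -7.5 = -45
A_{12} * B_{21} = -1.9 * 0.6 = -1.14
Sum = -45 + -1.14 = -46.14

-46.14


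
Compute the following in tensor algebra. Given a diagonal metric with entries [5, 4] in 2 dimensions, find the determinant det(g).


For a diagonal metric, the determinant is the product of diagonal entries.
Diagonal entries: 5, 4
det(g) = 5 * 4 = 20

20


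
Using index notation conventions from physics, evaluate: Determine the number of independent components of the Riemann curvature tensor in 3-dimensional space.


The Riemann tensor in d dimensions has d^2(d^2 - 1)/12 independent components.
d = 3, so d^2 = 9
d^2 - 1 = 8
d^2(d^2 - 1) = 9 * 8 = 72
Divide by 12: 72 / 12 = 6

6


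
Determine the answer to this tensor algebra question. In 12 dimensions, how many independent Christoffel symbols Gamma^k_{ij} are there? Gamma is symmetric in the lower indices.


Christoffel symbols Gamma^k_{ij} are symmetric in i,j, so there are d * d(d+1)/2 independent symbols.
d = 12
d(d+1)/2 = 12 * 13 / 2 = 78
Total = 12 * 78 = 936

936


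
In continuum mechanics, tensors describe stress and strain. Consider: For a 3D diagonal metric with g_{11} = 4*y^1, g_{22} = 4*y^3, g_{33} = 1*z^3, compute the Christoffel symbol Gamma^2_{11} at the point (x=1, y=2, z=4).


For a diagonal metric, Gamma^k_{ij} = (1/2) g^{kk} (dg_{ik}/dx_j + dg_{jk}/dx_i - dg_{ij}/dx_k).
The metric is diagonal, so g_{ab} = 0 for a != b.
At the given point: g_{11} = 8, g_{22} = 32, g_{33} = 64
g^{22} = 1/32
dg_{12}/dx_1 = 0 (off-diagonal)
dg_{12}/dx_1 = 0 (off-diagonal)
dg_{11}/dx_2 = dg_{11}/dx_2 = 4
Numerator = 0 + 0 - 4 = -4
Gamma^2_{11} = -4 / (2 * 32) = -1/16

-1/16


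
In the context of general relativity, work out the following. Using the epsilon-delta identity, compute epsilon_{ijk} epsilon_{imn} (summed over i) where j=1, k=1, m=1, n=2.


Using the identity: epsilon_{ijk} epsilon_{imn} = delta_{jm} delta_{kn} - delta_{jn} delta_{km}.
delta_{11} = 1
delta_{12} = 0
delta_{12} = 0
delta_{11} = 1
Result = 1 * 0 - 0 * 1 = 0 - 0 = 0

0


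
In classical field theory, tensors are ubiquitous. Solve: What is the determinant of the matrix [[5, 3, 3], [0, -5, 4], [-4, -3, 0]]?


Expanding along the first row, det(A) = a11*M_11 - a12*M_12 + a13*M_13, where M_1j is the (1,j) minor.
Minor M_11 = -5*0 - 4*-3 = 12
Minor M_12 = 0*0 - 4*-4 = 16
Minor M_13 = 0*-3 - -5*-4 = -20
det = 5*(12) - 3*(16) + 3*(-20)
    = 60 - 48 + -60
    = -48

-48


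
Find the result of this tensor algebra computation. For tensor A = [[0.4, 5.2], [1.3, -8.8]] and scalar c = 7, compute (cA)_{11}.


Scalar multiplication: (cA)_{ij} = c * A_{ij}.
c = 7
A_{11} = 0.4
(cA)_{11} = 7 * 0.4 = 2.8

2.8


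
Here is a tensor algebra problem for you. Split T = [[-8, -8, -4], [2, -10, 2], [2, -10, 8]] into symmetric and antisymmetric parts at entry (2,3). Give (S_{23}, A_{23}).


T_{23} = 2
T_{32} = -10
S_{23} = (2 + -10)/2 = -8/2 = -4
A_{23} = (2 - -10)/2 = 12/2 = 6
Check: S + A = -4 + 6 = 2 = T_{23}.

(-4, 6)


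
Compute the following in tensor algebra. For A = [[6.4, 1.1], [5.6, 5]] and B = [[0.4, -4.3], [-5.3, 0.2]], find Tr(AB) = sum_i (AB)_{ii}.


Tr(AB) = sum_i (AB)_{ii} where (AB)_{ii} = sum_k A_{ik} B_{ki}.
(AB)_{11} = 6.4*0.4 + 1.1*-5.3 = -3.27
(AB)_{22} = 5.6*-4.3 + 5*0.2 = -23.08
Tr(AB) = -3.27 + -23.08 = -26.35

-26.35


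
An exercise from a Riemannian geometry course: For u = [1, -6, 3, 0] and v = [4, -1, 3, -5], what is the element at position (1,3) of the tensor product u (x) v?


The outer product entry T_{ij} = u_i * v_j.
We need i=1, j=3.
u_1 = 1, v_3 = 3
T_{1,3} = 1 * 3 = 3

3


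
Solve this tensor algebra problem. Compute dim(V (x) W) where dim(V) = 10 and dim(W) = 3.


The dimension of a tensor product is the product of dimensions.
dim(V) = 10, dim(W) = 3
dim(V (x) W) = 10 * 3 = 30

30


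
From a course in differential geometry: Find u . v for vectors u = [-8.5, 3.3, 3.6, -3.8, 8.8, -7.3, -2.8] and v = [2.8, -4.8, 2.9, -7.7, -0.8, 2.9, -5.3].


The inner product u . v = sum of u_i * v_i.
Term-by-term: -8.5 * 2.8, 3.3 * -4.8, 3.6 * 2.9, -3.8 * -7.7, 8.8 * -0.8, -7.3 * 2.9, -2.8 * -5.3
Products: -23.8, -15.84, 10.44, 29.26, -7.04, -21.17, 14.84
Sum = -23.8 + -15.84 + 10.44 + 29.26 + -7.04 + -21.17 + 14.84 = -13.31

-13.31


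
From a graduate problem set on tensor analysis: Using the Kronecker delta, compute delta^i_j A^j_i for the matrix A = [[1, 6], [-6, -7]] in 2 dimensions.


The contraction (trace) of a rank-2 tensor is the sum of its diagonal elements.
Diagonal entries: A[1,1] = 1, A[2,2] = -7
Tr(A) = 1 + -7 = -6

-6


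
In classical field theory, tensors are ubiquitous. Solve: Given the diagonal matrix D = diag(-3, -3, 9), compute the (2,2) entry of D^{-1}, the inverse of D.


For a diagonal matrix, the inverse has entries (D^{-1})_{ii} = 1/d_{ii}.
The diagonal entries are: d_{11} = -3, d_{22} = -3, d_{33} = 9
We need (D^{-1})_{22} = 1/d_{22} = 1/-3 = -1/3

-1/3


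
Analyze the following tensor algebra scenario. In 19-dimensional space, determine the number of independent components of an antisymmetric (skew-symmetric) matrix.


An antisymmetric rank-2 tensor satisfies A_{ij} = -A_{ji}, so diagonal entries are zero.
The independent components are the upper-triangular entries: C(n, 2) = n(n-1)/2.
n = 19
C(19, 2) = 19 * 18 / 2 = 342 / 2 = 171

171


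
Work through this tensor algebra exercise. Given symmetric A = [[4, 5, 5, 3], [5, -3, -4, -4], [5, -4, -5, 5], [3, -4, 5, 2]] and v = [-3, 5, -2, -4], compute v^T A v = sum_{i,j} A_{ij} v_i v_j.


First compute Av:
(Av)_1 = 4*-3 + 5*5 + 5*-2 + 3*-4 = -9
(Av)_2 = 5*-3 + -3*5 + -4*-2 + -4*-4 = -6
(Av)_3 = 5*-3 + -4*5 + -5*-2 + 5*-4 = -45
(Av)_4 = 3*-3 + -4*5 + 5*-2 + 2*-4 = -47
Av = [-9, -6, -45, -47]
Then v^T (Av) = -3*-9 + 5*-6 + -2*-45 + -4*-47
= 27 + -30 + 90 + 188 = 275

275


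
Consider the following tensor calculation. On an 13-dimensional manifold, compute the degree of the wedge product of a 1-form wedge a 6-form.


The degree of a wedge product is the sum of the degrees of the individual forms.
Degrees: 1, 6
Total degree = 1 + 6 = 7

7


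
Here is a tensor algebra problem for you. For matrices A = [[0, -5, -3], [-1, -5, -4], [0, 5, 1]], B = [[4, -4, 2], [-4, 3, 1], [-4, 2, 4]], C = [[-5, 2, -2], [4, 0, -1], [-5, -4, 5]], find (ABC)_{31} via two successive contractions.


(ABC)_{31} = sum_m (AB)_{3m} C_{m1}. First compute row 3 of AB.
(AB)_{31} = 0*4 + 5*-4 + 1*-4 = -24
(AB)_{32} = 0*-4 + 5*3 + 1*2 = 17
(AB)_{33} = 0*2 + 5*1 + 1*4 = 9
Now contract with column 1 of C:
(AB)_{31} * C_{11} = -24 * -5 = 120
(AB)_{32} * C_{21} = 17 * 4 = 68
(AB)_{33} * C_{31} = 9 * -5 = -45
(ABC)_{31} = 120 + 68 + -45 = 143

143


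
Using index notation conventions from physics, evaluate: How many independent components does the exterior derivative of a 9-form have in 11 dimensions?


The exterior derivative of a p-form is a (p+1)-form.
Its number of independent components is C(n, p+1).
n = 11, p+1 = 10
C(11, 10) = 11

11


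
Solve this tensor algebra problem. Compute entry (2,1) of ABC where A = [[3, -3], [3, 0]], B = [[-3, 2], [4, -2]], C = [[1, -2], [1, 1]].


(ABC)_{21} = sum_m (AB)_{2m} C_{m1}. First compute row 2 of AB.
(AB)_{21} = 3*-3 + 0*4 = -9
(AB)_{22} = 3*2 + 0*-2 = 6
Now contract with column 1 of C:
(AB)_{21} * C_{11} = -9 * 1 = -9
(AB)_{22} * C_{21} = 6 * 1 = 6
(ABC)_{21} = -9 + 6 = -3

-3


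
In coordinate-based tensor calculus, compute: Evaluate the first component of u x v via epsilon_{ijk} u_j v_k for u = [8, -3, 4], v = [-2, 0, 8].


(u x v)_1 = sum_{j,k} epsilon_{1jk} u_j v_k. Only permutations of (1,2,3) contribute; the two non-zero terms are:
eps_{123} u_2 v_3 = 1 * -3 * 8 = -24
eps_{132} u_3 v_2 = -1 * 4 * 0 = 0
(u x v)_1 = -24

-24


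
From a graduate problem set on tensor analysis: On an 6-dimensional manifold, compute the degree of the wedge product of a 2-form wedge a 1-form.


The degree of a wedge product is the sum of the degrees of the individual forms.
Degrees: 2, 1
Total degree = 2 + 1 = 3

3


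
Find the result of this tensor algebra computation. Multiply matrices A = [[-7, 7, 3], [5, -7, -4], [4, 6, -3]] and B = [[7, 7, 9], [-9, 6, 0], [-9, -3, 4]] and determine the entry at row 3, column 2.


(AB)_{ij} = sum_k A_{ik} B_{kj}.
For i=3, j=2:
A_{31} * B_{12} = 4 * 7 = 28
A_{32} * B_{22} = 6 * 6 = 36
A_{33} * B_{32} = -3 * -3 = 9
Sum = 28 + 36 + 9 = 73

73


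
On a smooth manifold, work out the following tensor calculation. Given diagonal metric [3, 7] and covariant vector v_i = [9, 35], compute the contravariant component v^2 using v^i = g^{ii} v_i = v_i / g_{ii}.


To raise an index with a diagonal metric: v^i = v_i / g_{ii}.
For index 2: v_2 = 35, g_{22} = 7
v^2 = 35 / 7 = 5

5


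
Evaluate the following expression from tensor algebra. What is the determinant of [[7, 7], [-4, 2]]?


For a 2x2 matrix [[a, b], [c, d]], det = a*d - b*c.
a = 7, b = 7, c = -4, d = 2
a*d = 7 * 2 = 14
b*c = 7 * -4 = -28
det = 14 - -28 = 42

42


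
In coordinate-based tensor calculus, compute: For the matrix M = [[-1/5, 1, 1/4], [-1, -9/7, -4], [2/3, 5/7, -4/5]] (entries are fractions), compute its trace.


The trace is the sum of diagonal entries.
Diagonal: M[1,1] = -1/5, M[2,2] = -9/7, M[3,3] = -4/5
Tr(M) = -1/5 + -9/7 + -4/5
Computing step by step:
After adding M[1,1]: -1/5
After adding M[2,2]: -52/35
After adding M[3,3]: -16/7
Tr(M) = -16/7

-16/7


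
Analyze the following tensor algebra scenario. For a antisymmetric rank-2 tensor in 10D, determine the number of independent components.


A antisymmetric rank-2 tensor in d dimensions has d(d-1)/2 independent components.
d = 10
d(d-1)/2 = 10 * 9 / 2 = 90 / 2 = 45

45


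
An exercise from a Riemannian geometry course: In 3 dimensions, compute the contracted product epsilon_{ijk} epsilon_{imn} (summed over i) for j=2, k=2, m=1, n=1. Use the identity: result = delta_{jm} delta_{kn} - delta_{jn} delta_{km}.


Using the identity: epsilon_{ijk} epsilon_{imn} = delta_{jm} delta_{kn} - delta_{jn} delta_{km}.
delta_{21} = 0
delta_{21} = 0
delta_{21} = 0
delta_{21} = 0
Result = 0 * 0 - 0 * 0 = 0 - 0 = 0

0


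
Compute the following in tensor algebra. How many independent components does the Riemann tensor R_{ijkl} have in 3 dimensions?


The Riemann tensor in d dimensions has d^2(d^2 - 1)/12 independent components.
d = 3, so d^2 = 9
d^2 - 1 = 8
d^2(d^2 - 1) = 9 * 8 = 72
Divide by 12: 72 / 12 = 6

6


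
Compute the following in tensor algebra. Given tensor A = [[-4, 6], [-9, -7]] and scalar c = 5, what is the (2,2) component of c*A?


Scalar multiplication: (cA)_{ij} = c * A_{ij}.
c = 5
A_{22} = -7
(cA)_{22} = 5 * -7 = -35

-35


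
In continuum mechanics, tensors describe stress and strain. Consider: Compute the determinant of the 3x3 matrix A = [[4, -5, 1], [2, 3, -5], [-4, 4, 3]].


Expanding along the first row, det(A) = a11*M_11 - a12*M_12 + a13*M_13, where M_1j is the (1,j) minor.
Minor M_11 = 3*3 - -5*4 = 29
Minor M_12 = 2*3 - -5*-4 = -14
Minor M_13 = 2*4 - 3*-4 = 20
det = 4*(29) - -5*(-14) + 1*(20)
    = 116 - 70 + 20
    = 66

66


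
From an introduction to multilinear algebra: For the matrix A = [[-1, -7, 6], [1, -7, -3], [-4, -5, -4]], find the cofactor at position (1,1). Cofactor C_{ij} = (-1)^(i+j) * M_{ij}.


To find cofactor C_{11}, delete row 1 and column 1.
The resulting 2x2 submatrix is: [[-7, -3], [-5, -4]]
Minor M_{11} = -7*-4 - -3*-5
  = 28 - 15 = 13
Sign = (-1)^(1+1) = (-1)^2 = 1
Cofactor C_{11} = 1 * 13 = 13

13


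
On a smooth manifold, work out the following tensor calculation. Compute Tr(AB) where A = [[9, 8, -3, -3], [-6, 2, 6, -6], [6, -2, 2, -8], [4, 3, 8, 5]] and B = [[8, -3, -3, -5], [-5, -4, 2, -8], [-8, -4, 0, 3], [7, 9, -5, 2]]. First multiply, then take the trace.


Tr(AB) = sum_i (AB)_{ii} where (AB)_{ii} = sum_k A_{ik} B_{ki}.
(AB)_{11} = 9*8 + 8*-5 + -3*-8 + -3*7 = 35
(AB)_{22} = -6*-3 + 2*-4 + 6*-4 + -6*9 = -68
(AB)_{33} = 6*-3 + -2*2 + 2*0 + -8*-5 = 18
(AB)_{44} = 4*-5 + 3*-8 + 8*3 + 5*2 = -10
Tr(AB) = 35 + -68 + 18 + -10 = -25

-25


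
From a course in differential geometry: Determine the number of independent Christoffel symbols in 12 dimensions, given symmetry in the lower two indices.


Christoffel symbols Gamma^k_{ij} are symmetric in i,j, so there are d * d(d+1)/2 independent symbols.
d = 12
d(d+1)/2 = 12 * 13 / 2 = 78
Total = 12 * 78 = 936

936


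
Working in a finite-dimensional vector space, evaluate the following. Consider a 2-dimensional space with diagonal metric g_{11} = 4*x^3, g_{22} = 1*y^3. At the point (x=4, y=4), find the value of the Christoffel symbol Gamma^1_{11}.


For a diagonal metric, Gamma^k_{ij} = (1/2) g^{kk} (dg_{ik}/dx_j + dg_{jk}/dx_i - dg_{ij}/dx_k).
The metric is diagonal, so g_{ab} = 0 for a != b.
At the given point: g_{11} = 256, g_{22} = 64
g^{11} = 1/256
dg_{11}/dx_1 = dg_{11}/dx_1 = 192
dg_{11}/dx_1 = dg_{11}/dx_1 = 192
dg_{11}/dx_1 = dg_{11}/dx_1 = 192
Numerator = 192 + 192 - 192 = 192
Gamma^1_{11} = 192 / (2 * 256) = 3/8

3/8


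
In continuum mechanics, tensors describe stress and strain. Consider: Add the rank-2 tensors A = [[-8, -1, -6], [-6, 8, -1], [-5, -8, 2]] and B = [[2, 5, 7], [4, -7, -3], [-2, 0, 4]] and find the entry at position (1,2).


Tensor addition is component-wise: (A + B)_{ij} = A_{ij} + B_{ij}.
A_{12} = -1
B_{12} = 5
(A + B)_{12} = -1 + 5 = 4

4


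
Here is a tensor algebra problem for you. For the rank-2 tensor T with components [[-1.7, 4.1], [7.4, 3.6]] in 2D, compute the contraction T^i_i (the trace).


The contraction (trace) of a rank-2 tensor is the sum of its diagonal elements.
Diagonal entries: A[1,1] = -1.7, A[2,2] = 3.6
Tr(A) = -1.7 + 3.6 = 1.9

1.9


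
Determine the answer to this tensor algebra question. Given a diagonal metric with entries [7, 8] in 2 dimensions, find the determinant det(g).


For a diagonal metric, the determinant is the product of diagonal entries.
Diagonal entries: 7, 8
det(g) = 7 * 8 = 56

56


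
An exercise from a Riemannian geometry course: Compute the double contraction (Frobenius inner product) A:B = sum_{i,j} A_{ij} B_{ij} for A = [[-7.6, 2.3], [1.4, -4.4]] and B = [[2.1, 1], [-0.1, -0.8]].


A:B = sum over all i,j of A_{ij} * B_{ij}.
Row 1: -7.6*2.1=-15.96, 2.3*1=2.3 => row sum = -13.66
Row 2: 1.4*-0.1=-0.14, -4.4*-0.8=3.52 => row sum = 3.38
Total = -13.66 + 3.38 = -10.28

-10.28


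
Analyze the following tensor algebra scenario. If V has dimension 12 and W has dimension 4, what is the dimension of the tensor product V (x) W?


The dimension of a tensor product is the product of dimensions.
dim(V) = 12, dim(W) = 4
dim(V (x) W) = 12 * 4 = 48

48


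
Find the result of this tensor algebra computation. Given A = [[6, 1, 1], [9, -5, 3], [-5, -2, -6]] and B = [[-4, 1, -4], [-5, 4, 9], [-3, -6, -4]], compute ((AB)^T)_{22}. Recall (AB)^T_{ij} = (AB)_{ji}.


(AB)^T_{ij} = (AB)_{ji} = sum_k A_{jk} B_{ki}.
For i=2, j=2 we need (AB)_{22}:
A_{21} * B_{12} = 9 * 1 = 9
A_{22} * B_{22} = -5 * 4 = -20
A_{23} * B_{32} = 3 * -6 = -18
Sum = 9 + -20 + -18 = -29

-29


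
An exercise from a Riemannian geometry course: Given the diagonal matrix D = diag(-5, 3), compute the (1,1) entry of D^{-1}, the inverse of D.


For a diagonal matrix, the inverse has entries (D^{-1})_{ii} = 1/d_{ii}.
The diagonal entries are: d_{11} = -5, d_{22} = 3
We need (D^{-1})_{11} = 1/d_{11} = 1/-5 = -1/5

-1/5


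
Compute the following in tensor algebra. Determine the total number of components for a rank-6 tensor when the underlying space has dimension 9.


The number of components of a rank-r tensor in d dimensions is d^r.
Here d = 9 and r = 6.
9^6 = 531441

531441


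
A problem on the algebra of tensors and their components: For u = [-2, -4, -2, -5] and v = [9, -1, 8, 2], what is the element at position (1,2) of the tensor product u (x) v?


The outer product entry T_{ij} = u_i * v_j.
We need i=1, j=2.
u_1 = -2, v_2 = -1
T_{1,2} = -2 * -1 = 2

2


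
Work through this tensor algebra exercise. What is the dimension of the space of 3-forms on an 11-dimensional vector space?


The dimension of the space of p-forms on an n-dimensional space is C(n, p).
n = 11, p = 3
C(11, 3) = 11! / (3! * 8!) = 165

165


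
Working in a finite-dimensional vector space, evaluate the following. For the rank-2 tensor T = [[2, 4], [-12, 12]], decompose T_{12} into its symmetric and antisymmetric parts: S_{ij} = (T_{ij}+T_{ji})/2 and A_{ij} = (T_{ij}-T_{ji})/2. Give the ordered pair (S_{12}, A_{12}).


T_{12} = 4
T_{21} = -12
S_{12} = (4 + -12)/2 = -8/2 = -4
A_{12} = (4 - -12)/2 = 16/2 = 8
Check: S + A = -4 + 8 = 4 = T_{12}.

(-4, 8)


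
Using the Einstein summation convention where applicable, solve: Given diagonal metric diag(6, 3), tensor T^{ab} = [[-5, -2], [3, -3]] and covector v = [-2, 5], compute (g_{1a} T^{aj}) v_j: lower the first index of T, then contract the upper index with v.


Step 1: lower the first index. For a diagonal metric, g_{ia} T^{aj} = g_{ii} T^{ij} (no sum on i).
g_{11} = 6
S_1{}^1 = 6 * T^{11} = 6 * -5 = -30
S_1{}^2 = 6 * T^{12} = 6 * -2 = -12
Step 2: contract S_1{}^j with v_j.
S_1{}^1 * v_1 = -30 * -2 = 60
S_1{}^2 * v_2 = -12 * 5 = -60
Result = 60 + -60 = 0

0


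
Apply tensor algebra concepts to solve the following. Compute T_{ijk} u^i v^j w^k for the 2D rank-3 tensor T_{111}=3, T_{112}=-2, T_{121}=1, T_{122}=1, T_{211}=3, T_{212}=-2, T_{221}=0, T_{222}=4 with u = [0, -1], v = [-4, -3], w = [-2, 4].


S = sum over i,j,k of T_{ijk} u_i v_j w_k. Expanding all 8 terms:
T_{111}*u_1*v_1*w_1 = 3*0*-4*-2 = 0  (running total: 0)
T_{112}*u_1*v_1*w_2 = -2*0*-4*4 = 0  (running total: 0)
T_{121}*u_1*v_2*w_1 = 1*0*-3*-2 = 0  (running total: 0)
T_{122}*u_1*v_2*w_2 = 1*0*-3*4 = 0  (running total: 0)
T_{211}*u_2*v_1*w_1 = 3*-1*-4*-2 = -24  (running total: -24)
T_{212}*u_2*v_1*w_2 = -2*-1*-4*4 = -32  (running total: -56)
T_{221}*u_2*v_2*w_1 = 0*-1*-3*-2 = 0  (running total: -56)
T_{222}*u_2*v_2*w_2 = 4*-1*-3*4 = 48  (running total: -8)
S = -8

-8


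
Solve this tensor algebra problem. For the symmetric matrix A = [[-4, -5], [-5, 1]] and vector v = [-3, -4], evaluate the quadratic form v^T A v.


First compute Av:
(Av)_1 = -4*-3 + -5*-4 = 32
(Av)_2 = -5*-3 + 1*-4 = 11
Av = [32, 11]
Then v^T (Av) = -3*32 + -4*11
= -96 + -44 = -140

-140


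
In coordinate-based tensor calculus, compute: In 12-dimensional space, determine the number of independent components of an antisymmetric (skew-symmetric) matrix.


An antisymmetric rank-2 tensor satisfies A_{ij} = -A_{ji}, so diagonal entries are zero.
The independent components are the upper-triangular entries: C(n, 2) = n(n-1)/2.
n = 12
C(12, 2) = 12 * 11 / 2 = 132 / 2 = 66

66


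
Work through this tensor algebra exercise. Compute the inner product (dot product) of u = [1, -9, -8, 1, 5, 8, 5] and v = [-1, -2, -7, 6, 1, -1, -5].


The inner product u . v = sum of u_i * v_i.
Term-by-term: 1 * -1, -9 * -2, -8 * -7, 1 * 6, 5 * 1, 8 * -1, 5 * -5
Products: -1, 18, 56, 6, 5, -8, -25
Sum = -1 + 18 + 56 + 6 + 5 + -8 + -25 = 51

51


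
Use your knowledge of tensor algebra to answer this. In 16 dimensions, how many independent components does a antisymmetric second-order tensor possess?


A antisymmetric rank-2 tensor in d dimensions has d(d-1)/2 independent components.
d = 16
d(d-1)/2 = 16 * 15 / 2 = 240 / 2 = 120

120


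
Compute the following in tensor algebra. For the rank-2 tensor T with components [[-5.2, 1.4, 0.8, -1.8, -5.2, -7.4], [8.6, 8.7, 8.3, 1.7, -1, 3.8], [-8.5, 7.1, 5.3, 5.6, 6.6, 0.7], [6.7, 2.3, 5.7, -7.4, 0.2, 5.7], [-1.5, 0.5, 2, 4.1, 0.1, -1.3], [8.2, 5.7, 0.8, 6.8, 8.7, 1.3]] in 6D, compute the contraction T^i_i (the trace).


The contraction (trace) of a rank-2 tensor is the sum of its diagonal elements.
Diagonal entries: A[1,1] = -5.2, A[2,2] = 8.7, A[3,3] = 5.3, A[4,4] = -7.4, A[5,5] = 0.1, A[6,6] = 1.3
Tr(A) = -5.2 + 8.7 + 5.3 + -7.4 + 0.1 + 1.3 = 2.8

2.8


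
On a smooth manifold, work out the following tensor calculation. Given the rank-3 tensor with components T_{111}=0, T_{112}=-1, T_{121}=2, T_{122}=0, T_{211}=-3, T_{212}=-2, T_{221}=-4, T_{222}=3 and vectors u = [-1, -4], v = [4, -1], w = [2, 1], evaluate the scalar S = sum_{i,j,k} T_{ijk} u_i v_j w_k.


S = sum over i,j,k of T_{ijk} u_i v_j w_k. Expanding all 8 terms:
T_{111}*u_1*v_1*w_1 = 0*-1*4*2 = 0  (running total: 0)
T_{112}*u_1*v_1*w_2 = -1*-1*4*1 = 4  (running total: 4)
T_{121}*u_1*v_2*w_1 = 2*-1*-1*2 = 4  (running total: 8)
T_{122}*u_1*v_2*w_2 = 0*-1*-1*1 = 0  (running total: 8)
T_{211}*u_2*v_1*w_1 = -3*-4*4*2 = 96  (running total: 104)
T_{212}*u_2*v_1*w_2 = -2*-4*4*1 = 32  (running total: 136)
T_{221}*u_2*v_2*w_1 = -4*-4*-1*2 = -32  (running total: 104)
T_{222}*u_2*v_2*w_2 = 3*-4*-1*1 = 12  (running total: 116)
S = 116

116


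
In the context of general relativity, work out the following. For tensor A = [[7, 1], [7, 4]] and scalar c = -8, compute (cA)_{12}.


Scalar multiplication: (cA)_{ij} = c * A_{ij}.
c = -8
A_{12} = 1
(cA)_{12} = -8 * 1 = -8

-8


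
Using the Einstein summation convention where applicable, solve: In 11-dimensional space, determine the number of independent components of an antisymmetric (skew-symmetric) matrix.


An antisymmetric rank-2 tensor satisfies A_{ij} = -A_{ji}, so diagonal entries are zero.
The independent components are the upper-triangular entries: C(n, 2) = n(n-1)/2.
n = 11
C(11, 2) = 11 * 10 / 2 = 110 / 2 = 55

55


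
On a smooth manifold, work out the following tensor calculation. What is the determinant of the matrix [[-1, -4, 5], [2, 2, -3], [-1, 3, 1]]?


Expanding along the first row, det(A) = a11*M_11 - a12*M_12 + a13*M_13, where M_1j is the (1,j) minor.
Minor M_11 = 2*1 - -3*3 = 11
Minor M_12 = 2*1 - -3*-1 = -1
Minor M_13 = 2*3 - 2*-1 = 8
det = -1*(11) - -4*(-1) + 5*(8)
    = -11 - 4 + 40
    = 25

25


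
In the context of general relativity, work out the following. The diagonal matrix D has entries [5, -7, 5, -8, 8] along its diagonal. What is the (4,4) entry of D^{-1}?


For a diagonal matrix, the inverse has entries (D^{-1})_{ii} = 1/d_{ii}.
The diagonal entries are: d_{11} = 5, d_{22} = -7, d_{33} = 5, d_{44} = -8, d_{55} = 8
We need (D^{-1})_{44} = 1/d_{44} = 1/-8 = -1/8

-1/8


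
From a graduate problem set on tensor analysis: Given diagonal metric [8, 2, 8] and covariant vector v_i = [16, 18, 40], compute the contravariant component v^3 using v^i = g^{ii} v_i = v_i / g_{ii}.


To raise an index with a diagonal metric: v^i = v_i / g_{ii}.
For index 3: v_3 = 40, g_{33} = 8
v^3 = 40 / 8 = 5

5


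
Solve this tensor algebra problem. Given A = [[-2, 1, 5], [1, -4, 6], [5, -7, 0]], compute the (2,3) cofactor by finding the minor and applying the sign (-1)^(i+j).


To find cofactor C_{23}, delete row 2 and column 3.
The resulting 2x2 submatrix is: [[-2, 1], [5, -7]]
Minor M_{23} = -2*-7 - 1*5
  = 14 - 5 = 9
Sign = (-1)^(2+3) = (-1)^5 = -1
Cofactor C_{23} = -1 * 9 = -9

-9


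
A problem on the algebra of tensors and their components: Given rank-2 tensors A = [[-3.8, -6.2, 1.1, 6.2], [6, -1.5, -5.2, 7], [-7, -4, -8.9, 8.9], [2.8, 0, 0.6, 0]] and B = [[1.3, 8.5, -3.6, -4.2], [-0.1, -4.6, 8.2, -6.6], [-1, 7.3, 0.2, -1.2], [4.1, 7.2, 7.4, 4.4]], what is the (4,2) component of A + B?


Tensor addition is component-wise: (A + B)_{ij} = A_{ij} + B_{ij}.
A_{42} = 0
B_{42} = 7.2
(A + B)_{42} = 0 + 7.2 = 7.2

7.2


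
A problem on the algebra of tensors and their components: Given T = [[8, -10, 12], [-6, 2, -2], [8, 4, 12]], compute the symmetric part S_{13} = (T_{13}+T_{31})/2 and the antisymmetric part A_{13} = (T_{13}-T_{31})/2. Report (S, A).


T_{13} = 12
T_{31} = 8
S_{13} = (12 + 8)/2 = 20/2 = 10
A_{13} = (12 - 8)/2 = 4/2 = 2
Check: S + A = 10 + 2 = 12 = T_{13}.

(10, 2)


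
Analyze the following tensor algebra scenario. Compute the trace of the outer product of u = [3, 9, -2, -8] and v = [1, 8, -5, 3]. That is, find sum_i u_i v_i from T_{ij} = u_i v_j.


The outer product gives T_{ij} = u_i v_j.
The trace (contraction) is Tr(T) = sum_i T_{ii} = sum_i u_i v_i.
Diagonal entries:
T_{11} = u_1 * v_1 = 3 * 1 = 3
T_{22} = u_2 * v_2 = 9 * 8 = 72
T_{33} = u_3 * v_3 = -2 * -5 = 10
T_{44} = u_4 * v_4 = -8 * 3 = -24
Tr(T) = 3 + 72 + 10 + -24 = 61

61


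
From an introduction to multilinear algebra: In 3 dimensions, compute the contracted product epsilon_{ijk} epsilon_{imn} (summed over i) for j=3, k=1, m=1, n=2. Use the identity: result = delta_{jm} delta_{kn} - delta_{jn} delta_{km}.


Using the identity: epsilon_{ijk} epsilon_{imn} = delta_{jm} delta_{kn} - delta_{jn} delta_{km}.
delta_{31} = 0
delta_{12} = 0
delta_{32} = 0
delta_{11} = 1
Result = 0 * 0 - 0 * 1 = 0 - 0 = 0

0


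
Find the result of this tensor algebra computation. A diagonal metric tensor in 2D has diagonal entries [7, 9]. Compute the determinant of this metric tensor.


For a diagonal metric, the determinant is the product of diagonal entries.
Diagonal entries: 7, 9
det(g) = 7 * 9 = 63

63


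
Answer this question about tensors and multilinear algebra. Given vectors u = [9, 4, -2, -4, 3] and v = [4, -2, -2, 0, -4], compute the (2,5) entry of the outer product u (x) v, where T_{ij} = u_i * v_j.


The outer product entry T_{ij} = u_i * v_j.
We need i=2, j=5.
u_2 = 4, v_5 = -4
T_{2,5} = 4 * -4 = -16

-16


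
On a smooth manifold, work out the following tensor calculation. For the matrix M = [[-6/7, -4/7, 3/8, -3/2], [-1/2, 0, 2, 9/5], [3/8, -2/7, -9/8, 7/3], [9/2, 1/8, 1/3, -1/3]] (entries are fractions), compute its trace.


The trace is the sum of diagonal entries.
Diagonal: M[1,1] = -6/7, M[2,2] = 0, M[3,3] = -9/8, M[4,4] = -1/3
Tr(M) = -6/7 + 0 + -9/8 + -1/3
Computing step by step:
After adding M[1,1]: -6/7
After adding M[2,2]: -6/7
After adding M[3,3]: -111/56
After adding M[4,4]: -389/168
Tr(M) = -389/168

-389/168


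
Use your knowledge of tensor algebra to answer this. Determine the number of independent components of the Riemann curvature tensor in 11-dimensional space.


The Riemann tensor in d dimensions has d^2(d^2 - 1)/12 independent components.
d = 11, so d^2 = 121
d^2 - 1 = 120
d^2(d^2 - 1) = 121 * 120 = 14520
Divide by 12: 14520 / 12 = 1210

1210


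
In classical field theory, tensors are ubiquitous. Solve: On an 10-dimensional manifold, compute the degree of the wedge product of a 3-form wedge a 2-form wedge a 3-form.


The degree of a wedge product is the sum of the degrees of the individual forms.
Degrees: 3, 2, 3
Total degree = 3 + 2 + 3 = 8

8


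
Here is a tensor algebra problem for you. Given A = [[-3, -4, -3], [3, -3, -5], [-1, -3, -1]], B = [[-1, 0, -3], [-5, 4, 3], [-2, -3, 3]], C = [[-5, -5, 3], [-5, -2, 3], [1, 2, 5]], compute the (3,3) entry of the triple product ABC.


(ABC)_{33} = sum_m (AB)_{3m} C_{m3}. First compute row 3 of AB.
(AB)_{31} = -1*-1 + -3*-5 + -1*-2 = 18
(AB)_{32} = -1*0 + -3*4 + -1*-3 = -9
(AB)_{33} = -1*-3 + -3*3 + -1*3 = -9
Now contract with column 3 of C:
(AB)_{31} * C_{13} = 18 * 3 = 54
(AB)_{32} * C_{23} = -9 * 3 = -27
(AB)_{33} * C_{33} = -9 * 5 = -45
(ABC)_{33} = 54 + -27 + -45 = -18

-18


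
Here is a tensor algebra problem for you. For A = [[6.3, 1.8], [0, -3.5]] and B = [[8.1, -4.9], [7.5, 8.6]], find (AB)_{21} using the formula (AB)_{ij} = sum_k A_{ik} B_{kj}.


(AB)_{ij} = sum_k A_{ik} B_{kj}.
For i=2, j=1:
A_{21} * B_{11} = 0 * 8.1 = 0
A_{22} * B_{21} = -3.5 * 7.5 = -26.25
Sum = 0 + -26.25 = -26.25

-26.25


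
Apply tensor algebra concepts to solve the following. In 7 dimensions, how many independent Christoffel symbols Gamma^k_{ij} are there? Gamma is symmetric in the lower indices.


Christoffel symbols Gamma^k_{ij} are symmetric in i,j, so there are d * d(d+1)/2 independent symbols.
d = 7
d(d+1)/2 = 7 * 8 / 2 = 28
Total = 7 * 28 = 196

196


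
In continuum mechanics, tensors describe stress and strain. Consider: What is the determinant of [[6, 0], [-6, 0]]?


For a 2x2 matrix [[a, b], [c, d]], det = a*d - b*c.
a = 6, b = 0, c = -6, d = 0
a*d = 6 * 0 = 0
b*c = 0 * -6 = 0
det = 0 - 0 = 0

0


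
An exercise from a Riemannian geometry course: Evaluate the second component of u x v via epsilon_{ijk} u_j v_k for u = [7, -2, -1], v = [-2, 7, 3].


(u x v)_2 = sum_{j,k} epsilon_{2jk} u_j v_k. Only permutations of (1,2,3) contribute; the two non-zero terms are:
eps_{213} u_1 v_3 = -1 * 7 * 3 = -21
eps_{231} u_3 v_1 = 1 * -1 * -2 = 2
(u x v)_2 = -19

-19


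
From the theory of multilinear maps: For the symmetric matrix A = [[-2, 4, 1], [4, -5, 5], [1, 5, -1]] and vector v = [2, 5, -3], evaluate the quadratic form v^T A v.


First compute Av:
(Av)_1 = -2*2 + 4*5 + 1*-3 = 13
(Av)_2 = 4*2 + -5*5 + 5*-3 = -32
(Av)_3 = 1*2 + 5*5 + -1*-3 = 30
Av = [13, -32, 30]
Then v^T (Av) = 2*13 + 5*-32 + -3*30
= 26 + -160 + -90 = -224

-224


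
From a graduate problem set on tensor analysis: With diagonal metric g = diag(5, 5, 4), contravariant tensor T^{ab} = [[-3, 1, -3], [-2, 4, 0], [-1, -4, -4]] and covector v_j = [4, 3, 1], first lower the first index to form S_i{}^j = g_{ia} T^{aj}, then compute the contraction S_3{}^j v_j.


Step 1: lower the first index. For a diagonal metric, g_{ia} T^{aj} = g_{ii} T^{ij} (no sum on i).
g_{33} = 4
S_3{}^1 = 4 * T^{31} = 4 * -1 = -4
S_3{}^2 = 4 * T^{32} = 4 * -4 = -16
S_3{}^3 = 4 * T^{33} = 4 * -4 = -16
Step 2: contract S_3{}^j with v_j.
S_3{}^1 * v_1 = -4 * 4 = -16
S_3{}^2 * v_2 = -16 * 3 = -48
S_3{}^3 * v_3 = -16 * 1 = -16
Result = -16 + -48 + -16 = -80

-80


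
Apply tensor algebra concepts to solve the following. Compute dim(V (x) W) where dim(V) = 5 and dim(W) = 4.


The dimension of a tensor product is the product of dimensions.
dim(V) = 5, dim(W) = 4
dim(V (x) W) = 5 * 4 = 20

20


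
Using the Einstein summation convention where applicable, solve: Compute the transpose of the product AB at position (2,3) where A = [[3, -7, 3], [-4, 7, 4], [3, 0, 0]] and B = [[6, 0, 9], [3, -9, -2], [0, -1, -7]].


(AB)^T_{ij} = (AB)_{ji} = sum_k A_{jk} B_{ki}.
For i=2, j=3 we need (AB)_{32}:
A_{31} * B_{12} = 3 * 0 = 0
A_{32} * B_{22} = 0 * -9 = 0
A_{33} * B_{32} = 0 * -1 = 0
Sum = 0 + 0 + 0 = 0

0


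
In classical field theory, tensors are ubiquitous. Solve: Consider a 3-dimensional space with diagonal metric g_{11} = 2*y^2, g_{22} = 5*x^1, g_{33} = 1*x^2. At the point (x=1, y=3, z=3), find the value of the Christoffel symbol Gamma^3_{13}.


For a diagonal metric, Gamma^k_{ij} = (1/2) g^{kk} (dg_{ik}/dx_j + dg_{jk}/dx_i - dg_{ij}/dx_k).
The metric is diagonal, so g_{ab} = 0 for a != b.
At the given point: g_{11} = 18, g_{22} = 5, g_{33} = 1
g^{33} = 1/1
dg_{13}/dx_3 = 0 (off-diagonal)
dg_{33}/dx_1 = dg_{33}/dx_1 = 2
dg_{13}/dx_3 = 0 (off-diagonal)
Numerator = 0 + 2 - 0 = 2
Gamma^3_{13} = 2 / (2 * 1) = 1

1


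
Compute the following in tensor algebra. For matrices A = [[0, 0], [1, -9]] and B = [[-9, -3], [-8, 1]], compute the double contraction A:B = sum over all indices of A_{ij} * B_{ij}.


A:B = sum over all i,j of A_{ij} * B_{ij}.
Row 1: 0*-9=0, 0*-3=0 => row sum = 0
Row 2: 1*-8=-8, -9*1=-9 => row sum = -17
Total = 0 + -17 = -17

-17


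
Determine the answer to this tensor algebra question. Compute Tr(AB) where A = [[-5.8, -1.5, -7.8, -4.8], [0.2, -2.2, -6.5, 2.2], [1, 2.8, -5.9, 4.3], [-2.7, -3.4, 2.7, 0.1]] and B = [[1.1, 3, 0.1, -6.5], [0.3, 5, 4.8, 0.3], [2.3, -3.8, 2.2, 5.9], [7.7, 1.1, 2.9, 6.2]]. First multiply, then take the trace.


Tr(AB) = sum_i (AB)_{ii} where (AB)_{ii} = sum_k A_{ik} B_{ki}.
(AB)_{11} = -5.8*1.1 + -1.5*0.3 + -7.8*2.3 + -4.8*7.7 = -61.73
(AB)_{22} = 0.2*3 + -2.2*5 + -6.5*-3.8 + 2.2*1.1 = 16.72
(AB)_{33} = 1*0.1 + 2.8*4.8 + -5.9*2.2 + 4.3*2.9 = 13.03
(AB)_{44} = -2.7*-6.5 + -3.4*0.3 + 2.7*5.9 + 0.1*6.2 = 33.08
Tr(AB) = -61.73 + 16.72 + 13.03 + 33.08 = 1.1

1.1
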